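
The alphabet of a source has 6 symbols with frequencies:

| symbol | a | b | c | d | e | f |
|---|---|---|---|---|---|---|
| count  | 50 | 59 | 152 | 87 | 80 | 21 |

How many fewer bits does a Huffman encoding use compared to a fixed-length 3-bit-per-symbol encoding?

248

Fixed-length: 3 bits × 449 symbols = 1347 bits.
Huffman merges:
combine f(21), a(50) → 71
combine b(59), 71 → 130
combine e(80), d(87) → 167
combine 130, c(152) → 282
combine 167, 282 → 449
Huffman total = 71 + 130 + 167 + 282 + 449 = 1099 bits.
Saving = 1347 − 1099 = 248 bits.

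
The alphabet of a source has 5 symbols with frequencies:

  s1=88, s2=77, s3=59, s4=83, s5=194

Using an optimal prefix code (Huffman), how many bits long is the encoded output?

Greedily combine the two least-frequent nodes:
combine s3(59), s2(77) → 136
combine s4(83), s1(88) → 171
combine 136, 171 → 307
combine s5(194), 307 → 501
Total encoded bits = sum of merged weights = 136 + 171 + 307 + 501 = 1115.

1115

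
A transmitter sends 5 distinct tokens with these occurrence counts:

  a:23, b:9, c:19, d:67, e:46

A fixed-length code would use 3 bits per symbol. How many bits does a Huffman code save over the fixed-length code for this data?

152

Fixed-length: 3 bits × 164 symbols = 492 bits.
Huffman merges:
combine b(9), c(19) → 28
combine a(23), 28 → 51
combine e(46), 51 → 97
combine d(67), 97 → 164
Huffman total = 28 + 51 + 97 + 164 = 340 bits.
Saving = 492 − 340 = 152 bits.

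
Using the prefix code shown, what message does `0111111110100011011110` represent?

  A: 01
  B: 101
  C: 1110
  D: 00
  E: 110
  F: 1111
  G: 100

AFCGABC

Read left to right; each codeword is recognised as soon as it completes (prefix code):
  01→A | 1111→F | 1110→C | 100→G | 01→A | 101→B | 1110→C
Decoded message: AFCGABC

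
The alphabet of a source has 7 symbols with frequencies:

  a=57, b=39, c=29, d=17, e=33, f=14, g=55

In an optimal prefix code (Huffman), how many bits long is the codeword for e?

3

Huffman merges, smallest pair first:
merge f(14) and d(17): 31
merge c(29) and 31: 60
merge e(33) and b(39): 72
merge g(55) and a(57): 112
merge 60 and 72: 132
merge 112 and 132: 244
e sits 3 levels below the root, so its codeword is 3 bits.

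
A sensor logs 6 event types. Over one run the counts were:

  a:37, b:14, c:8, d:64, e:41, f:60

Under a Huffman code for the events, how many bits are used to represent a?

Build the tree from the bottom:
combine c(8), b(14) → 22
combine 22, a(37) → 59
combine e(41), 59 → 100
combine f(60), d(64) → 124
combine 100, 124 → 224
a's leaf is at depth 3, giving a 3-bit codeword.

3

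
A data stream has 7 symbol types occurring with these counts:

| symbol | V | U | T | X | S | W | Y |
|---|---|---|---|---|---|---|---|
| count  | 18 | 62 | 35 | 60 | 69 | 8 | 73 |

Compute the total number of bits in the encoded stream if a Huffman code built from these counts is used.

Greedily combine the two least-frequent nodes:
combine W(8), V(18) → 26
combine 26, T(35) → 61
combine X(60), 61 → 121
combine U(62), S(69) → 131
combine Y(73), 121 → 194
combine 131, 194 → 325
Each symbol's bit-cost is frequency × depth; summing gives 858 bits (equivalently 26 + 61 + 121 + 131 + 194 + 325).

858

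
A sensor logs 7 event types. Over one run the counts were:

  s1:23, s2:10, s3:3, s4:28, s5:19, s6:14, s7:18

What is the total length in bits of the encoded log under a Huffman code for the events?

Merge the two smallest weights repeatedly:
s3(3) + s2(10) → 13
13 + s6(14) → 27
s7(18) + s5(19) → 37
s1(23) + 27 → 50
s4(28) + 37 → 65
50 + 65 → 115
Each symbol's bit-cost is frequency × depth; summing gives 307 bits (equivalently 13 + 27 + 37 + 50 + 65 + 115).

307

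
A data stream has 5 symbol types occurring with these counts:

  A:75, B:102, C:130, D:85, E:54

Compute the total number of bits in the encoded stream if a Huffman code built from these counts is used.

Build the Huffman tree bottom-up:
E(54) + A(75) → 129
D(85) + B(102) → 187
129 + C(130) → 259
187 + 259 → 446
Total encoded bits = sum of merged weights = 129 + 187 + 259 + 446 = 1021.

1021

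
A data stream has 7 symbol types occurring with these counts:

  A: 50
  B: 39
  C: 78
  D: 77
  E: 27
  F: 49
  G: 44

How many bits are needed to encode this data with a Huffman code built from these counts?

1003

Build the Huffman tree bottom-up:
E(27) + B(39) → 66
G(44) + F(49) → 93
A(50) + 66 → 116
D(77) + C(78) → 155
93 + 116 → 209
155 + 209 → 364
Total encoded bits = sum of merged weights = 66 + 93 + 116 + 155 + 209 + 364 = 1003.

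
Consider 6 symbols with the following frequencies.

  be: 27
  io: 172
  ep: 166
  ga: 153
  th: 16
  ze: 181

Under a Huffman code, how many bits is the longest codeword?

Merge the two lowest-weight nodes at each step:
merge th(16) and be(27): 43
merge 43 and ga(153): 196
merge ep(166) and io(172): 338
merge ze(181) and 196: 377
merge 338 and 377: 715
The rarest symbols sit at the bottom; the longest codeword is 4 bits.

4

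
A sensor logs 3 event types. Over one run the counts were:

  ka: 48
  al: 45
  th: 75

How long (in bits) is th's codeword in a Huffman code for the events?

Repeatedly merge the two smallest:
al(45) + ka(48) → 93
th(75) + 93 → 168
th is merged only at the final step, so code length = 1.

1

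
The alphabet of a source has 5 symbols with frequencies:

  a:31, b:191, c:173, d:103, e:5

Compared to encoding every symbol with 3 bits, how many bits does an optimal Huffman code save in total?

Fixed-length: 3 bits × 503 symbols = 1509 bits.
Huffman merges:
merge e(5) and a(31): 36
merge 36 and d(103): 139
merge 139 and c(173): 312
merge b(191) and 312: 503
Huffman total = 36 + 139 + 312 + 503 = 990 bits.
Saving = 1509 − 990 = 519 bits.

519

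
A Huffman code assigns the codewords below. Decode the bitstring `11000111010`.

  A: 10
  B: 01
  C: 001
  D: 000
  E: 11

EDEAA

Read left to right; each codeword is recognised as soon as it completes (prefix code):
  11→E | 000→D | 11→E | 10→A | 10→A
Decoded message: EDEAA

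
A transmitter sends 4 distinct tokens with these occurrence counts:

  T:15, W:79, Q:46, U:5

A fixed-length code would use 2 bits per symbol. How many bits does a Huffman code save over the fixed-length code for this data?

59

Fixed-length: 2 bits × 145 symbols = 290 bits.
Huffman merges:
U(5) + T(15) → 20
20 + Q(46) → 66
66 + W(79) → 145
Huffman total = 20 + 66 + 145 = 231 bits.
Saving = 290 − 231 = 59 bits.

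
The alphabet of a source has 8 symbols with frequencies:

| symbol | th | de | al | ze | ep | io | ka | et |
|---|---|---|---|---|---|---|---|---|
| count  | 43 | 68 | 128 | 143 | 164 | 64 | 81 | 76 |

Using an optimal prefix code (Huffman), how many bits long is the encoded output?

Merge the two smallest weights repeatedly:
th(43) + io(64) → 107
de(68) + et(76) → 144
ka(81) + 107 → 188
al(128) + ze(143) → 271
144 + ep(164) → 308
188 + 271 → 459
308 + 459 → 767
Each symbol's bit-cost is frequency × depth; summing gives 2244 bits (equivalently 107 + 144 + 188 + 271 + 308 + 459 + 767).

2244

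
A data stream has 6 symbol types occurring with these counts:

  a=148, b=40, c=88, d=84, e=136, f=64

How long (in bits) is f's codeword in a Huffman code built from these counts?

3

Repeatedly merge the two smallest:
merge b(40) and f(64): 104
merge d(84) and c(88): 172
merge 104 and e(136): 240
merge a(148) and 172: 320
merge 240 and 320: 560
f's leaf is at depth 3, giving a 3-bit codeword.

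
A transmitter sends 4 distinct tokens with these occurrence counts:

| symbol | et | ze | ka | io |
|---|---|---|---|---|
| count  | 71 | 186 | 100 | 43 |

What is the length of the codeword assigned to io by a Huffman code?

Repeatedly merge the two smallest:
combine io(43), et(71) → 114
combine ka(100), 114 → 214
combine ze(186), 214 → 400
io sits 3 levels below the root, so its codeword is 3 bits.

3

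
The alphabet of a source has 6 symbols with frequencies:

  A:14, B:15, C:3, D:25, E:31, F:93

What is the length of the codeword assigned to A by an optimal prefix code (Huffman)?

Build the tree from the bottom:
merge C(3) and A(14): 17
merge B(15) and 17: 32
merge D(25) and E(31): 56
merge 32 and 56: 88
merge 88 and F(93): 181
A's leaf is at depth 4, giving a 4-bit codeword.

4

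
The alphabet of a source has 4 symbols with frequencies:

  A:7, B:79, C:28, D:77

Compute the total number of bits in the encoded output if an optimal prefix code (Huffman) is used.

Merge the two smallest weights repeatedly:
combine A(7), C(28) → 35
combine 35, D(77) → 112
combine B(79), 112 → 191
Total encoded bits = sum of merged weights = 35 + 112 + 191 = 338.

338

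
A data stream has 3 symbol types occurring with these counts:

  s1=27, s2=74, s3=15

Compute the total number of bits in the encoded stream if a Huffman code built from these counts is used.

158

Greedily combine the two least-frequent nodes:
combine s3(15), s1(27) → 42
combine 42, s2(74) → 116
Total encoded bits = sum of merged weights = 42 + 116 = 158.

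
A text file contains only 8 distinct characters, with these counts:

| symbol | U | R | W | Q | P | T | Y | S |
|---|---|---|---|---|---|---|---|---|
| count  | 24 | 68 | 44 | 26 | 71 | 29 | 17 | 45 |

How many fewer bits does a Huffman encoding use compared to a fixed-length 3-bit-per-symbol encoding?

Fixed-length: 3 bits × 324 symbols = 972 bits.
Huffman merges:
Y(17) + U(24) → 41
Q(26) + T(29) → 55
41 + W(44) → 85
S(45) + 55 → 100
R(68) + P(71) → 139
85 + 100 → 185
139 + 185 → 324
Huffman total = 41 + 55 + 85 + 100 + 139 + 185 + 324 = 929 bits.
Saving = 972 − 929 = 43 bits.

43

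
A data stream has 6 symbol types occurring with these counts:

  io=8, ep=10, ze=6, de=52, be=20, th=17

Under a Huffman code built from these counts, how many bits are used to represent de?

Build the tree from the bottom:
combine ze(6), io(8) → 14
combine ep(10), 14 → 24
combine th(17), be(20) → 37
combine 24, 37 → 61
combine de(52), 61 → 113
de is a child of the root — depth 1, so its codeword is a single bit.

1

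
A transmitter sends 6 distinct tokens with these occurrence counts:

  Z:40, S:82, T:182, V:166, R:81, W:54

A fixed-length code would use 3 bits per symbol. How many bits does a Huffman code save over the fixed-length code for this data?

348

Fixed-length: 3 bits × 605 symbols = 1815 bits.
Huffman merges:
combine Z(40), W(54) → 94
combine R(81), S(82) → 163
combine 94, 163 → 257
combine V(166), T(182) → 348
combine 257, 348 → 605
Huffman total = 94 + 163 + 257 + 348 + 605 = 1467 bits.
Saving = 1815 − 1467 = 348 bits.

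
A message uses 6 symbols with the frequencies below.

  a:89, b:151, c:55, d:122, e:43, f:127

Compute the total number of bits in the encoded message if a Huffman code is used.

1459

Greedily combine the two least-frequent nodes:
e(43) + c(55) → 98
a(89) + 98 → 187
d(122) + f(127) → 249
b(151) + 187 → 338
249 + 338 → 587
The encoded length is the sum of every internal node's weight: 98 + 187 + 249 + 338 + 587 = 1459 bits.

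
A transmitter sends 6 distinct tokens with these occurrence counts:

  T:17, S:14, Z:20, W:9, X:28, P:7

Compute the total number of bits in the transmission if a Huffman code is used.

236

Merge the two smallest weights repeatedly:
combine P(7), W(9) → 16
combine S(14), 16 → 30
combine T(17), Z(20) → 37
combine X(28), 30 → 58
combine 37, 58 → 95
Total encoded bits = sum of merged weights = 16 + 30 + 37 + 58 + 95 = 236.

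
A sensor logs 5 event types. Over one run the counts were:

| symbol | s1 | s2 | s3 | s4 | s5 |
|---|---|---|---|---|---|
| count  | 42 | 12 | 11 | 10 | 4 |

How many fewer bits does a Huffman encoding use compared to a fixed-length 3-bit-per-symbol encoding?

Fixed-length: 3 bits × 79 symbols = 237 bits.
Huffman merges:
merge s5(4) and s4(10): 14
merge s3(11) and s2(12): 23
merge 14 and 23: 37
merge 37 and s1(42): 79
Huffman total = 14 + 23 + 37 + 79 = 153 bits.
Saving = 237 − 153 = 84 bits.

84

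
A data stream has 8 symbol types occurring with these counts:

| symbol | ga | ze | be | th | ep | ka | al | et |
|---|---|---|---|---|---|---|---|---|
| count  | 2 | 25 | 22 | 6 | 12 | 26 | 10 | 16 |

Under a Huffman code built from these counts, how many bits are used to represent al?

Repeatedly merge the two smallest:
ga(2) + th(6) → 8
8 + al(10) → 18
ep(12) + et(16) → 28
18 + be(22) → 40
ze(25) + ka(26) → 51
28 + 40 → 68
51 + 68 → 119
al's leaf is at depth 4, giving a 4-bit codeword.

4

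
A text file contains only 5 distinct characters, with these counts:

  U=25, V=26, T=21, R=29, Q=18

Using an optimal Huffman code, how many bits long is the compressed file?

Build the Huffman tree bottom-up:
Q(18) + T(21) → 39
U(25) + V(26) → 51
R(29) + 39 → 68
51 + 68 → 119
Total encoded bits = sum of merged weights = 39 + 51 + 68 + 119 = 277.

277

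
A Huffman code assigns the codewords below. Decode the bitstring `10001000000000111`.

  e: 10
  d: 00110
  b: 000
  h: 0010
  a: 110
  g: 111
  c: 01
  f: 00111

Read left to right; each codeword is recognised as soon as it completes (prefix code):
  10→e | 0010→h | 000→b | 000→b | 00111→f
Decoded message: ehbbf

ehbbf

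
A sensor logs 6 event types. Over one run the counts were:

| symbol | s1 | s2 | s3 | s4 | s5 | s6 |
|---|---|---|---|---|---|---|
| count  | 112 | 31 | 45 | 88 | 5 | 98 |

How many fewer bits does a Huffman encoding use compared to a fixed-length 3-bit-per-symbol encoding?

Fixed-length: 3 bits × 379 symbols = 1137 bits.
Huffman merges:
s5(5) + s2(31) → 36
36 + s3(45) → 81
81 + s4(88) → 169
s6(98) + s1(112) → 210
169 + 210 → 379
Huffman total = 36 + 81 + 169 + 210 + 379 = 875 bits.
Saving = 1137 − 875 = 262 bits.

262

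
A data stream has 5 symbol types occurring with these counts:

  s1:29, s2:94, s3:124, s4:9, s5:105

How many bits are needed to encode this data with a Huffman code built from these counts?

Build the Huffman tree bottom-up:
combine s4(9), s1(29) → 38
combine 38, s2(94) → 132
combine s5(105), s3(124) → 229
combine 132, 229 → 361
Each symbol's bit-cost is frequency × depth; summing gives 760 bits (equivalently 38 + 132 + 229 + 361).

760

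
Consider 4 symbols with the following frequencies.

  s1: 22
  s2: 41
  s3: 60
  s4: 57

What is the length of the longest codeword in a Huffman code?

2

Merge the two lowest-weight nodes at each step:
s1(22) + s2(41) → 63
s4(57) + s3(60) → 117
63 + 117 → 180
The first pair merged (s1, s2) ends up deepest, at depth 2.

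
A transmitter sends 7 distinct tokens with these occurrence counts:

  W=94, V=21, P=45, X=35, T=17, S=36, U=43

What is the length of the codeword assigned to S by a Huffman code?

3

Build the tree from the bottom:
T(17) + V(21) → 38
X(35) + S(36) → 71
38 + U(43) → 81
P(45) + 71 → 116
81 + W(94) → 175
116 + 175 → 291
S's leaf is at depth 3, giving a 3-bit codeword.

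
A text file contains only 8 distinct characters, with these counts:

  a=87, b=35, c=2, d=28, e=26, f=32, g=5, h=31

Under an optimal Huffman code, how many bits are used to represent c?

Repeatedly merge the two smallest:
combine c(2), g(5) → 7
combine 7, e(26) → 33
combine d(28), h(31) → 59
combine f(32), 33 → 65
combine b(35), 59 → 94
combine 65, a(87) → 152
combine 94, 152 → 246
c's leaf is at depth 5, giving a 5-bit codeword.

5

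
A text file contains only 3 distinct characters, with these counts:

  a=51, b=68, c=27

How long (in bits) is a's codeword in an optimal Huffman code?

2

Build the tree from the bottom:
combine c(27), a(51) → 78
combine b(68), 78 → 146
a sits 2 levels below the root, so its codeword is 2 bits.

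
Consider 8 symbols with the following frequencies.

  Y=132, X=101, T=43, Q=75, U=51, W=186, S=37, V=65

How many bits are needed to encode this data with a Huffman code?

Merge the two smallest weights repeatedly:
combine S(37), T(43) → 80
combine U(51), V(65) → 116
combine Q(75), 80 → 155
combine X(101), 116 → 217
combine Y(132), 155 → 287
combine W(186), 217 → 403
combine 287, 403 → 690
The encoded length is the sum of every internal node's weight: 80 + 116 + 155 + 217 + 287 + 403 + 690 = 1948 bits.

1948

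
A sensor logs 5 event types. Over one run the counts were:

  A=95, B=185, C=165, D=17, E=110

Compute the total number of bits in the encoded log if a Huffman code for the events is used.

1256

Merge the two smallest weights repeatedly:
D(17) + A(95) → 112
E(110) + 112 → 222
C(165) + B(185) → 350
222 + 350 → 572
Total encoded bits = sum of merged weights = 112 + 222 + 350 + 572 = 1256.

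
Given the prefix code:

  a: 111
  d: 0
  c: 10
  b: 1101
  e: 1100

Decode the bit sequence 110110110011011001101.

bcebcdb

Read left to right; each codeword is recognised as soon as it completes (prefix code):
  1101→b | 10→c | 1100→e | 1101→b | 10→c | 0→d | 1101→b
Decoded message: bcebcdb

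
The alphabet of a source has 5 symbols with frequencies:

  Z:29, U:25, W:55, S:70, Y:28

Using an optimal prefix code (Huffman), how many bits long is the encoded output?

467

Greedily combine the two least-frequent nodes:
U(25) + Y(28) → 53
Z(29) + 53 → 82
W(55) + S(70) → 125
82 + 125 → 207
The encoded length is the sum of every internal node's weight: 53 + 82 + 125 + 207 = 467 bits.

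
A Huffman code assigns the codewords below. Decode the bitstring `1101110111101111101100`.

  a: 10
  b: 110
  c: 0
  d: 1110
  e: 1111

Read left to right; each codeword is recognised as soon as it completes (prefix code):
  110→b | 1110→d | 1111→e | 0→c | 1111→e | 10→a | 110→b | 0→c
Decoded message: bdeceabc

bdeceabc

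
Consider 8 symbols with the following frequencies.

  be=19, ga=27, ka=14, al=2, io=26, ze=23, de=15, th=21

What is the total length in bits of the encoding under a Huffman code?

Merge the two smallest weights repeatedly:
combine al(2), ka(14) → 16
combine de(15), 16 → 31
combine be(19), th(21) → 40
combine ze(23), io(26) → 49
combine ga(27), 31 → 58
combine 40, 49 → 89
combine 58, 89 → 147
The encoded length is the sum of every internal node's weight: 16 + 31 + 40 + 49 + 58 + 89 + 147 = 430 bits.

430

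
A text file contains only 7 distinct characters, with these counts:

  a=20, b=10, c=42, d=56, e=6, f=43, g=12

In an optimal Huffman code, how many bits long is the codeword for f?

Huffman merges, smallest pair first:
combine e(6), b(10) → 16
combine g(12), 16 → 28
combine a(20), 28 → 48
combine c(42), f(43) → 85
combine 48, d(56) → 104
combine 85, 104 → 189
f sits 2 levels below the root, so its codeword is 2 bits.

2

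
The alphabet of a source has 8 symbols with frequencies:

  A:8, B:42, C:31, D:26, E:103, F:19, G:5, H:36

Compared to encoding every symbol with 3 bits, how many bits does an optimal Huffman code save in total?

Fixed-length: 3 bits × 270 symbols = 810 bits.
Huffman merges:
combine G(5), A(8) → 13
combine 13, F(19) → 32
combine D(26), C(31) → 57
combine 32, H(36) → 68
combine B(42), 57 → 99
combine 68, 99 → 167
combine E(103), 167 → 270
Huffman total = 13 + 32 + 57 + 68 + 99 + 167 + 270 = 706 bits.
Saving = 810 − 706 = 104 bits.

104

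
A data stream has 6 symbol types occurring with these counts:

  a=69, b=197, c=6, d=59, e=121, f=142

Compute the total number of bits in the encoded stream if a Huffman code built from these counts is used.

1387

Greedily combine the two least-frequent nodes:
combine c(6), d(59) → 65
combine 65, a(69) → 134
combine e(121), 134 → 255
combine f(142), b(197) → 339
combine 255, 339 → 594
Total encoded bits = sum of merged weights = 65 + 134 + 255 + 339 + 594 = 1387.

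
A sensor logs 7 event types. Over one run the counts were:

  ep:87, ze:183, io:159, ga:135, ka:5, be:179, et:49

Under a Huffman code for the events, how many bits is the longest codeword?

Merge the two lowest-weight nodes at each step:
merge ka(5) and et(49): 54
merge 54 and ep(87): 141
merge ga(135) and 141: 276
merge io(159) and be(179): 338
merge ze(183) and 276: 459
merge 338 and 459: 797
The first pair merged (ka, et) ends up deepest, at depth 5.

5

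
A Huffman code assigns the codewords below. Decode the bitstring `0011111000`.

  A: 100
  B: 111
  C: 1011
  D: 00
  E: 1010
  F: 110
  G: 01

DBFD

Read left to right; each codeword is recognised as soon as it completes (prefix code):
  00→D | 111→B | 110→F | 00→D
Decoded message: DBFD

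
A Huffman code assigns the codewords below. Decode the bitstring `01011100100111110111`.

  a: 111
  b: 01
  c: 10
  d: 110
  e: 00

bbdbeada

Read left to right; each codeword is recognised as soon as it completes (prefix code):
  01→b | 01→b | 110→d | 01→b | 00→e | 111→a | 110→d | 111→a
Decoded message: bbdbeada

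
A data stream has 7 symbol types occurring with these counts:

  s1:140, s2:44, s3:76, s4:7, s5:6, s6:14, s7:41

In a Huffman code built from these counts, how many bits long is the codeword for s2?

Huffman merges, smallest pair first:
merge s5(6) and s4(7): 13
merge 13 and s6(14): 27
merge 27 and s7(41): 68
merge s2(44) and 68: 112
merge s3(76) and 112: 188
merge s1(140) and 188: 328
s2's leaf is at depth 3, giving a 3-bit codeword.

3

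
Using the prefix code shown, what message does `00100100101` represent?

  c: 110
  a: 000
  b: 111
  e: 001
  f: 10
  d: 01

eeed

Read left to right; each codeword is recognised as soon as it completes (prefix code):
  001→e | 001→e | 001→e | 01→d
Decoded message: eeed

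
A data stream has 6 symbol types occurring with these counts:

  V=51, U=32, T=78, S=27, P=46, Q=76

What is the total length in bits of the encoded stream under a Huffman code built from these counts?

776

Build the Huffman tree bottom-up:
merge S(27) and U(32): 59
merge P(46) and V(51): 97
merge 59 and Q(76): 135
merge T(78) and 97: 175
merge 135 and 175: 310
Total encoded bits = sum of merged weights = 59 + 97 + 135 + 175 + 310 = 776.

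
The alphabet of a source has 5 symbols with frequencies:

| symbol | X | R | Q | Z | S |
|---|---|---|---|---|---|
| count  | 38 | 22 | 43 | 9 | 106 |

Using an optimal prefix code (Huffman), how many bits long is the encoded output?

430

Greedily combine the two least-frequent nodes:
combine Z(9), R(22) → 31
combine 31, X(38) → 69
combine Q(43), 69 → 112
combine S(106), 112 → 218
Total encoded bits = sum of merged weights = 31 + 69 + 112 + 218 = 430.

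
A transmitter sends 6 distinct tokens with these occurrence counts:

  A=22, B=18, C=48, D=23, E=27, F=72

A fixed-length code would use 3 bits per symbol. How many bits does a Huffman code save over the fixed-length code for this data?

Fixed-length: 3 bits × 210 symbols = 630 bits.
Huffman merges:
B(18) + A(22) → 40
D(23) + E(27) → 50
40 + C(48) → 88
50 + F(72) → 122
88 + 122 → 210
Huffman total = 40 + 50 + 88 + 122 + 210 = 510 bits.
Saving = 630 − 510 = 120 bits.

120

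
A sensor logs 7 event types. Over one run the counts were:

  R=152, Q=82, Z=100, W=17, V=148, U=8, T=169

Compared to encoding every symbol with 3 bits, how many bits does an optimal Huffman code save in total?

Fixed-length: 3 bits × 676 symbols = 2028 bits.
Huffman merges:
U(8) + W(17) → 25
25 + Q(82) → 107
Z(100) + 107 → 207
V(148) + R(152) → 300
T(169) + 207 → 376
300 + 376 → 676
Huffman total = 25 + 107 + 207 + 300 + 376 + 676 = 1691 bits.
Saving = 2028 − 1691 = 337 bits.

337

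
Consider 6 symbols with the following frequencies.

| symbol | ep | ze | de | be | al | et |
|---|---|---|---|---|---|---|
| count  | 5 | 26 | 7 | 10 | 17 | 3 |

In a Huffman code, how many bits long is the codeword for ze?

1

Huffman merges, smallest pair first:
combine et(3), ep(5) → 8
combine de(7), 8 → 15
combine be(10), 15 → 25
combine al(17), 25 → 42
combine ze(26), 42 → 68
ze is merged only at the final step, so code length = 1.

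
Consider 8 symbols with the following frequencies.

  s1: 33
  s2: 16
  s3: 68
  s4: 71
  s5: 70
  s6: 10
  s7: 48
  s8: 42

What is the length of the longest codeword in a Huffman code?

Merge the two lowest-weight nodes at each step:
merge s6(10) and s2(16): 26
merge 26 and s1(33): 59
merge s8(42) and s7(48): 90
merge 59 and s3(68): 127
merge s5(70) and s4(71): 141
merge 90 and 127: 217
merge 141 and 217: 358
Maximum depth reached is 5.

5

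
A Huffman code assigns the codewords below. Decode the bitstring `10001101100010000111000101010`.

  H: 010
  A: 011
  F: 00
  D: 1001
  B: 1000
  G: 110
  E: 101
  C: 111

Read left to right; each codeword is recognised as soon as it completes (prefix code):
  1000→B | 110→G | 110→G | 00→F | 1000→B | 011→A | 1000→B | 101→E | 010→H
Decoded message: BGGFBABEH

BGGFBABEH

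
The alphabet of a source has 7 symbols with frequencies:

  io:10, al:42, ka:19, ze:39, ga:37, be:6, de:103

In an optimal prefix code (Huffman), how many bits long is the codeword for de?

1

Repeatedly merge the two smallest:
be(6) + io(10) → 16
16 + ka(19) → 35
35 + ga(37) → 72
ze(39) + al(42) → 81
72 + 81 → 153
de(103) + 153 → 256
de is a child of the root — depth 1, so its codeword is a single bit.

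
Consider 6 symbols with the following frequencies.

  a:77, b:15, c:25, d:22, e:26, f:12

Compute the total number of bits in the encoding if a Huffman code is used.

Merge the two smallest weights repeatedly:
merge f(12) and b(15): 27
merge d(22) and c(25): 47
merge e(26) and 27: 53
merge 47 and 53: 100
merge a(77) and 100: 177
The encoded length is the sum of every internal node's weight: 27 + 47 + 53 + 100 + 177 = 404 bits.

404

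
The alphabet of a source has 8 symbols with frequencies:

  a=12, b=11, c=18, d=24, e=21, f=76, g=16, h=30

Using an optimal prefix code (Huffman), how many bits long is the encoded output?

Greedily combine the two least-frequent nodes:
b(11) + a(12) → 23
g(16) + c(18) → 34
e(21) + 23 → 44
d(24) + h(30) → 54
34 + 44 → 78
54 + f(76) → 130
78 + 130 → 208
Each symbol's bit-cost is frequency × depth; summing gives 571 bits (equivalently 23 + 34 + 44 + 54 + 78 + 130 + 208).

571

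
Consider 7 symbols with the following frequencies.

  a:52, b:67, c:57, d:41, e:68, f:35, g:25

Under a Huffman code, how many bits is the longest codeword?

4

Merge the two lowest-weight nodes at each step:
combine g(25), f(35) → 60
combine d(41), a(52) → 93
combine c(57), 60 → 117
combine b(67), e(68) → 135
combine 93, 117 → 210
combine 135, 210 → 345
The first pair merged (g, f) ends up deepest, at depth 4.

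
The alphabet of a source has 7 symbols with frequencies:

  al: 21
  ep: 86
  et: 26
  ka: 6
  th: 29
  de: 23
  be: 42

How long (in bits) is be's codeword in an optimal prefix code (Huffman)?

Huffman merges, smallest pair first:
ka(6) + al(21) → 27
de(23) + et(26) → 49
27 + th(29) → 56
be(42) + 49 → 91
56 + ep(86) → 142
91 + 142 → 233
be's leaf is at depth 2, giving a 2-bit codeword.

2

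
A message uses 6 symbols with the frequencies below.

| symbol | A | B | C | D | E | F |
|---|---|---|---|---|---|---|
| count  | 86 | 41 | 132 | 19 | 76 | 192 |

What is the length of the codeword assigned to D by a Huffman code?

4

Build the tree from the bottom:
combine D(19), B(41) → 60
combine 60, E(76) → 136
combine A(86), C(132) → 218
combine 136, F(192) → 328
combine 218, 328 → 546
The subtree containing D is merged 4 times, so code length = 4.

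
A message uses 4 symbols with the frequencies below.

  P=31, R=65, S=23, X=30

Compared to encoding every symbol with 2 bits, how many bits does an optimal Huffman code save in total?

Fixed-length: 2 bits × 149 symbols = 298 bits.
Huffman merges:
S(23) + X(30) → 53
P(31) + 53 → 84
R(65) + 84 → 149
Huffman total = 53 + 84 + 149 = 286 bits.
Saving = 298 − 286 = 12 bits.

12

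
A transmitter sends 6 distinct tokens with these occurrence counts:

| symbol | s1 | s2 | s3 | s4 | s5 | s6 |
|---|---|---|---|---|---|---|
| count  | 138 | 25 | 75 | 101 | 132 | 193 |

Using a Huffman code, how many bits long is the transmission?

Merge the two smallest weights repeatedly:
combine s2(25), s3(75) → 100
combine 100, s4(101) → 201
combine s5(132), s1(138) → 270
combine s6(193), 201 → 394
combine 270, 394 → 664
The encoded length is the sum of every internal node's weight: 100 + 201 + 270 + 394 + 664 = 1629 bits.

1629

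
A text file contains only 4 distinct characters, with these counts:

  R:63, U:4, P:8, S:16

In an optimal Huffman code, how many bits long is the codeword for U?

Repeatedly merge the two smallest:
U(4) + P(8) → 12
12 + S(16) → 28
28 + R(63) → 91
The subtree containing U is merged 3 times, so code length = 3.

3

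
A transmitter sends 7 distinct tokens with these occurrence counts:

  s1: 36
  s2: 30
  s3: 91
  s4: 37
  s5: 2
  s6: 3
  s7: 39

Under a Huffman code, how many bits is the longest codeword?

Merge the two lowest-weight nodes at each step:
combine s5(2), s6(3) → 5
combine 5, s2(30) → 35
combine 35, s1(36) → 71
combine s4(37), s7(39) → 76
combine 71, 76 → 147
combine s3(91), 147 → 238
The first pair merged (s5, s6) ends up deepest, at depth 5.

5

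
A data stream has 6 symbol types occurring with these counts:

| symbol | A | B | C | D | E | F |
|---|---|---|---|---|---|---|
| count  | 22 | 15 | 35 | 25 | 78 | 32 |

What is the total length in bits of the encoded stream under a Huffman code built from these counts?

Merge the two smallest weights repeatedly:
combine B(15), A(22) → 37
combine D(25), F(32) → 57
combine C(35), 37 → 72
combine 57, 72 → 129
combine E(78), 129 → 207
Total encoded bits = sum of merged weights = 37 + 57 + 72 + 129 + 207 = 502.

502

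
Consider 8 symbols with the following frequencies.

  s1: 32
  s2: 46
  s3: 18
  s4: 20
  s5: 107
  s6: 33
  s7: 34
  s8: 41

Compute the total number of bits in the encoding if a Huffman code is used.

924

Greedily combine the two least-frequent nodes:
s3(18) + s4(20) → 38
s1(32) + s6(33) → 65
s7(34) + 38 → 72
s8(41) + s2(46) → 87
65 + 72 → 137
87 + s5(107) → 194
137 + 194 → 331
Each symbol's bit-cost is frequency × depth; summing gives 924 bits (equivalently 38 + 65 + 72 + 87 + 137 + 194 + 331).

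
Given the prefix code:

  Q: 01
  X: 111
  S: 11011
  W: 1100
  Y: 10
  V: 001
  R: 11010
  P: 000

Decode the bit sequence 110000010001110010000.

Read left to right; each codeword is recognised as soon as it completes (prefix code):
  1100→W | 000→P | 10→Y | 001→V | 1100→W | 10→Y | 000→P
Decoded message: WPYVWYP

WPYVWYP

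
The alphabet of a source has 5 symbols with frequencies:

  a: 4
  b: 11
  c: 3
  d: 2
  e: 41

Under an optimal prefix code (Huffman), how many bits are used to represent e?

1

Build the tree from the bottom:
combine d(2), c(3) → 5
combine a(4), 5 → 9
combine 9, b(11) → 20
combine 20, e(41) → 61
e sits one level below the root: a 1-bit codeword.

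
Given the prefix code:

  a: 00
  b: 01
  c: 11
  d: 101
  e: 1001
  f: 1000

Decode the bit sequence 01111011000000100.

Read left to right; each codeword is recognised as soon as it completes (prefix code):
  01→b | 11→c | 101→d | 1000→f | 00→a | 01→b | 00→a
Decoded message: bcdfaba

bcdfaba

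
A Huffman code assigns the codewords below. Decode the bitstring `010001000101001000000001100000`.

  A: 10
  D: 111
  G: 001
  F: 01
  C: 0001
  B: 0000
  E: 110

FCCFGBBEB

Read left to right; each codeword is recognised as soon as it completes (prefix code):
  01→F | 0001→C | 0001→C | 01→F | 001→G | 0000→B | 0000→B | 110→E | 0000→B
Decoded message: FCCFGBBEB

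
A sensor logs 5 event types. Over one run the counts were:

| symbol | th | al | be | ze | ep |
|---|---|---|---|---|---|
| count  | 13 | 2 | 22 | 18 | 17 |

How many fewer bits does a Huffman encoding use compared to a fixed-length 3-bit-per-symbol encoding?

Fixed-length: 3 bits × 72 symbols = 216 bits.
Huffman merges:
al(2) + th(13) → 15
15 + ep(17) → 32
ze(18) + be(22) → 40
32 + 40 → 72
Huffman total = 15 + 32 + 40 + 72 = 159 bits.
Saving = 216 − 159 = 57 bits.

57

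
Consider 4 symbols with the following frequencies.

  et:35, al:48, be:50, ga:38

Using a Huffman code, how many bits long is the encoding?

342

Greedily combine the two least-frequent nodes:
et(35) + ga(38) → 73
al(48) + be(50) → 98
73 + 98 → 171
The encoded length is the sum of every internal node's weight: 73 + 98 + 171 = 342 bits.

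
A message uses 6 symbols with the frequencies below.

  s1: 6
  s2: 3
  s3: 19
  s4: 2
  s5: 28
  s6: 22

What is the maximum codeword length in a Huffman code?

4

Merge the two lowest-weight nodes at each step:
merge s4(2) and s2(3): 5
merge 5 and s1(6): 11
merge 11 and s3(19): 30
merge s6(22) and s5(28): 50
merge 30 and 50: 80
The first pair merged (s4, s2) ends up deepest, at depth 4.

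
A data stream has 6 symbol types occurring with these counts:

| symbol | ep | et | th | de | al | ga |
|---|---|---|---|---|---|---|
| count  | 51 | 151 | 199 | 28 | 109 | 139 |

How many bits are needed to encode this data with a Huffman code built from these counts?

Build the Huffman tree bottom-up:
merge de(28) and ep(51): 79
merge 79 and al(109): 188
merge ga(139) and et(151): 290
merge 188 and th(199): 387
merge 290 and 387: 677
The encoded length is the sum of every internal node's weight: 79 + 188 + 290 + 387 + 677 = 1621 bits.

1621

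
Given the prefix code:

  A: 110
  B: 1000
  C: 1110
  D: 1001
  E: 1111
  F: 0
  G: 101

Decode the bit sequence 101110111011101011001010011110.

GACCGDFDC

Read left to right; each codeword is recognised as soon as it completes (prefix code):
  101→G | 110→A | 1110→C | 1110→C | 101→G | 1001→D | 0→F | 1001→D | 1110→C
Decoded message: GACCGDFDC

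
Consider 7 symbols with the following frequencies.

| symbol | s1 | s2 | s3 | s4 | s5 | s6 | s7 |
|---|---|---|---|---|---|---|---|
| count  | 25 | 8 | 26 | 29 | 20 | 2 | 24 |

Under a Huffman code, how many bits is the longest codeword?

Merge the two lowest-weight nodes at each step:
merge s6(2) and s2(8): 10
merge 10 and s5(20): 30
merge s7(24) and s1(25): 49
merge s3(26) and s4(29): 55
merge 30 and 49: 79
merge 55 and 79: 134
The first pair merged (s6, s2) ends up deepest, at depth 4.

4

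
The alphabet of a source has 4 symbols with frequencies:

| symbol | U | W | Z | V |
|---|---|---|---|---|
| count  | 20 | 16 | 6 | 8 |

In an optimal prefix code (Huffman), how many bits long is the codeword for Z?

Build the tree from the bottom:
merge Z(6) and V(8): 14
merge 14 and W(16): 30
merge U(20) and 30: 50
The subtree containing Z is merged 3 times, so code length = 3.

3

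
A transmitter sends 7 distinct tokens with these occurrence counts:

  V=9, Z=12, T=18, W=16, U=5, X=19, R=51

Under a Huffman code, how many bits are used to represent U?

5

Build the tree from the bottom:
combine U(5), V(9) → 14
combine Z(12), 14 → 26
combine W(16), T(18) → 34
combine X(19), 26 → 45
combine 34, 45 → 79
combine R(51), 79 → 130
The subtree containing U is merged 5 times, so code length = 5.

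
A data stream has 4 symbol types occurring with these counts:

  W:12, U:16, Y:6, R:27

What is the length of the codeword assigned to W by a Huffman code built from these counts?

Huffman merges, smallest pair first:
combine Y(6), W(12) → 18
combine U(16), 18 → 34
combine R(27), 34 → 61
The subtree containing W is merged 3 times, so code length = 3.

3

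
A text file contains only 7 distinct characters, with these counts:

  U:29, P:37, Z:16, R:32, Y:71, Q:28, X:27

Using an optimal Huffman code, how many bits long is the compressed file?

649

Greedily combine the two least-frequent nodes:
merge Z(16) and X(27): 43
merge Q(28) and U(29): 57
merge R(32) and P(37): 69
merge 43 and 57: 100
merge 69 and Y(71): 140
merge 100 and 140: 240
The encoded length is the sum of every internal node's weight: 43 + 57 + 69 + 100 + 140 + 240 = 649 bits.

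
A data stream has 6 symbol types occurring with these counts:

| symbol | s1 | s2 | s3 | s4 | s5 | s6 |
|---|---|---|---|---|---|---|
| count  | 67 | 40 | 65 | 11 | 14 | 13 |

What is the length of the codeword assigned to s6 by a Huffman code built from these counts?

Huffman merges, smallest pair first:
merge s4(11) and s6(13): 24
merge s5(14) and 24: 38
merge 38 and s2(40): 78
merge s3(65) and s1(67): 132
merge 78 and 132: 210
The subtree containing s6 is merged 4 times, so code length = 4.

4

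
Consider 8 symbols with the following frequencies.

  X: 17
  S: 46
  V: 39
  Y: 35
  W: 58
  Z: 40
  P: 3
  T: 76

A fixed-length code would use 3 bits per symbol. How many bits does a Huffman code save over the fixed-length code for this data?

59

Fixed-length: 3 bits × 314 symbols = 942 bits.
Huffman merges:
merge P(3) and X(17): 20
merge 20 and Y(35): 55
merge V(39) and Z(40): 79
merge S(46) and 55: 101
merge W(58) and T(76): 134
merge 79 and 101: 180
merge 134 and 180: 314
Huffman total = 20 + 55 + 79 + 101 + 134 + 180 + 314 = 883 bits.
Saving = 942 − 883 = 59 bits.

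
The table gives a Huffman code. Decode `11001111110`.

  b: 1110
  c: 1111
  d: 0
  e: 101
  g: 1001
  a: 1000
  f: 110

fdcf

Read left to right; each codeword is recognised as soon as it completes (prefix code):
  110→f | 0→d | 1111→c | 110→f
Decoded message: fdcf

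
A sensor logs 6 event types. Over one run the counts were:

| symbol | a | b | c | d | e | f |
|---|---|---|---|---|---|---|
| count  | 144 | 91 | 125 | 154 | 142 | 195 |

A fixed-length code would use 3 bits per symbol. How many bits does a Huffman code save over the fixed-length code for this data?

349

Fixed-length: 3 bits × 851 symbols = 2553 bits.
Huffman merges:
merge b(91) and c(125): 216
merge e(142) and a(144): 286
merge d(154) and f(195): 349
merge 216 and 286: 502
merge 349 and 502: 851
Huffman total = 216 + 286 + 349 + 502 + 851 = 2204 bits.
Saving = 2553 − 2204 = 349 bits.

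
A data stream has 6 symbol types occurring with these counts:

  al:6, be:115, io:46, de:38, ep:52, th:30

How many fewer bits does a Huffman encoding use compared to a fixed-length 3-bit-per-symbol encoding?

Fixed-length: 3 bits × 287 symbols = 861 bits.
Huffman merges:
merge al(6) and th(30): 36
merge 36 and de(38): 74
merge io(46) and ep(52): 98
merge 74 and 98: 172
merge be(115) and 172: 287
Huffman total = 36 + 74 + 98 + 172 + 287 = 667 bits.
Saving = 861 − 667 = 194 bits.

194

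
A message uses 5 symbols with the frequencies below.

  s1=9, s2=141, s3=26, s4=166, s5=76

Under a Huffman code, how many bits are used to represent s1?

Build the tree from the bottom:
s1(9) + s3(26) → 35
35 + s5(76) → 111
111 + s2(141) → 252
s4(166) + 252 → 418
s1 sits 4 levels below the root, so its codeword is 4 bits.

4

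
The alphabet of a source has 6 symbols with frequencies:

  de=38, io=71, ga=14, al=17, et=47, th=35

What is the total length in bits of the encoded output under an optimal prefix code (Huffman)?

Merge the two smallest weights repeatedly:
merge ga(14) and al(17): 31
merge 31 and th(35): 66
merge de(38) and et(47): 85
merge 66 and io(71): 137
merge 85 and 137: 222
Each symbol's bit-cost is frequency × depth; summing gives 541 bits (equivalently 31 + 66 + 85 + 137 + 222).

541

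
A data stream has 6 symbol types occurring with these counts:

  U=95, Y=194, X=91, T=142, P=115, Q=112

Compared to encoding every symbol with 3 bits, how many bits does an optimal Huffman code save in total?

336

Fixed-length: 3 bits × 749 symbols = 2247 bits.
Huffman merges:
X(91) + U(95) → 186
Q(112) + P(115) → 227
T(142) + 186 → 328
Y(194) + 227 → 421
328 + 421 → 749
Huffman total = 186 + 227 + 328 + 421 + 749 = 1911 bits.
Saving = 2247 − 1911 = 336 bits.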